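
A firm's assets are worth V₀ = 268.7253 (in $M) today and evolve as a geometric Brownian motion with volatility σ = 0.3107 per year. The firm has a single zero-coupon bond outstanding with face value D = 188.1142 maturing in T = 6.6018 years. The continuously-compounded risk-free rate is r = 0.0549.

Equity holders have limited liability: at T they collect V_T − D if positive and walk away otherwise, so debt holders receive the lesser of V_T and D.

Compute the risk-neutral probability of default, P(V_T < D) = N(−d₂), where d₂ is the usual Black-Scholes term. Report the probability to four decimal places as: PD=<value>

d₁ = [ln(V₀/D) + (r + σ²/2)T] / (σ√T)
   = [ln(268.7253/188.1142) + (0.0549 + 0.5·0.3107²)·6.6018] / (0.3107·√6.6018)
   = [0.356640 + 0.681090] / 0.798312 = 1.299906
d₂ = d₁ − σ√T = 1.299906 − 0.798312 = 0.501594
risk-neutral PD = N(−d₂) = N(-0.501594) = 0.307976

PD=0.3080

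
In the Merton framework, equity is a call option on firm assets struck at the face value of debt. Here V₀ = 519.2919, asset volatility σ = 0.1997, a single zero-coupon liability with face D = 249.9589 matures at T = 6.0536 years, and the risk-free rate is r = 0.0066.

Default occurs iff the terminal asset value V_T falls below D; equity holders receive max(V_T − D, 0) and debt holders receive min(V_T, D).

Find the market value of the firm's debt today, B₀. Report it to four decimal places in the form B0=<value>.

B0=235.9309

d₁ = [ln(V₀/D) + (r + σ²/2)T] / (σ√T)
   = [ln(519.2919/249.9589) + (0.0066 + 0.5·0.1997²)·6.0536] / (0.1997·√6.0536)
   = [0.731170 + 0.160663] / 0.491343 = 1.815091
d₂ = d₁ − σ√T = 1.815091 − 0.491343 = 1.323748
N(d₁) = 0.965245,  N(d₂) = 0.907207,  e^(−rT) = 0.960834
E₀ = V₀·N(d₁) − D·e^(−rT)·N(d₂)
   = 519.2919·0.965245 − 249.9589·0.960834·0.907207 = 283.361050
B₀ = V₀ − E₀ = 519.2919 − 283.361050 = 235.930850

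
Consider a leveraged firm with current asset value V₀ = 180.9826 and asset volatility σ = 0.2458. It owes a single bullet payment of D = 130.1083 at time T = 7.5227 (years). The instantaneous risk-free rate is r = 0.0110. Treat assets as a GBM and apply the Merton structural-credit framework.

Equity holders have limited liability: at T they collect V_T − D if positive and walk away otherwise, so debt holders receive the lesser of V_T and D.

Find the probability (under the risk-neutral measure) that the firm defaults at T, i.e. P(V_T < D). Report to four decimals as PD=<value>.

PD=0.3916

d₁ = [ln(V₀/D) + (r + σ²/2)T] / (σ√T)
   = [ln(180.9826/130.1083) + (0.0110 + 0.5·0.2458²)·7.5227] / (0.2458·√7.5227)
   = [0.330034 + 0.310002] / 0.674169 = 0.949369
d₂ = d₁ − σ√T = 0.949369 − 0.674169 = 0.275200
risk-neutral PD = N(−d₂) = N(-0.275200) = 0.391581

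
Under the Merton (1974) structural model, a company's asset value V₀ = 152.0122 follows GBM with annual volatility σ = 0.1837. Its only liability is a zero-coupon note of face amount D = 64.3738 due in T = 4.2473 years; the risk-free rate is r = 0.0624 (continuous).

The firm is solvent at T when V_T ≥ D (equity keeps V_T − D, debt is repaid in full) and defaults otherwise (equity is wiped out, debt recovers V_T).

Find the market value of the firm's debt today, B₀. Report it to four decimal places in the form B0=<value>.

B0=49.3727

d₁ = [ln(V₀/D) + (r + σ²/2)T] / (σ√T)
   = [ln(152.0122/64.3738) + (0.0624 + 0.5·0.1837²)·4.2473] / (0.1837·√4.2473)
   = [0.859254 + 0.336696] / 0.378587 = 3.158983
d₂ = d₁ − σ√T = 3.158983 − 0.378587 = 2.780396
N(d₁) = 0.999208,  N(d₂) = 0.997285,  e^(−rT) = 0.767182
E₀ = V₀·N(d₁) − D·e^(−rT)·N(d₂)
   = 152.0122·0.999208 − 64.3738·0.767182·0.997285 = 102.639527
B₀ = V₀ − E₀ = 152.0122 − 102.639527 = 49.372673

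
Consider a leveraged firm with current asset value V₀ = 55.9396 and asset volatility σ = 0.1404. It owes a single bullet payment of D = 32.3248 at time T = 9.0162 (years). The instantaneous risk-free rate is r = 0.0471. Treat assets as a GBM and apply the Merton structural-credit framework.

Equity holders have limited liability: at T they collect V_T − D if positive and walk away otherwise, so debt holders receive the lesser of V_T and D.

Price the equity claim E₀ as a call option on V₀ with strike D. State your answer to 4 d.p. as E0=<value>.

E0=34.8504

d₁ = [ln(V₀/D) + (r + σ²/2)T] / (σ√T)
   = [ln(55.9396/32.3248) + (0.0471 + 0.5·0.1404²)·9.0162] / (0.1404·√9.0162)
   = [0.548438 + 0.513527] / 0.421579 = 2.519019
d₂ = d₁ − σ√T = 2.519019 − 0.421579 = 2.097440
N(d₁) = 0.994116,  N(d₂) = 0.982023,  e^(−rT) = 0.653990
E₀ = V₀·N(d₁) − D·e^(−rT)·N(d₂)
   = 55.9396·0.994116 − 32.3248·0.653990·0.982023 = 34.850387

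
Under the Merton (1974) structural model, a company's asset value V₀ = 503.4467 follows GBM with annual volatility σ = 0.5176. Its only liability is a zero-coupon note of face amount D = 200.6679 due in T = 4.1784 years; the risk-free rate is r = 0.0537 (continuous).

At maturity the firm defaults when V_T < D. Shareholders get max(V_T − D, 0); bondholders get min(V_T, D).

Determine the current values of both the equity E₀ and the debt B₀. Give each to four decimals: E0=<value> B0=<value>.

d₁ = [ln(V₀/D) + (r + σ²/2)T] / (σ√T)
   = [ln(503.4467/200.6679) + (0.0537 + 0.5·0.5176²)·4.1784] / (0.5176·√4.1784)
   = [0.919827 + 0.784097] / 1.058033 = 1.610463
d₂ = d₁ − σ√T = 1.610463 − 1.058033 = 0.552430
N(d₁) = 0.946352,  N(d₂) = 0.709673,  e^(−rT) = 0.799011
E₀ = V₀·N(d₁) − D·e^(−rT)·N(d₂)
   = 503.4467·0.946352 − 200.6679·0.799011·0.709673 = 362.651491
B₀ = V₀ − E₀ = 503.4467 − 362.651491 = 140.795209

E0=362.6515 B0=140.7952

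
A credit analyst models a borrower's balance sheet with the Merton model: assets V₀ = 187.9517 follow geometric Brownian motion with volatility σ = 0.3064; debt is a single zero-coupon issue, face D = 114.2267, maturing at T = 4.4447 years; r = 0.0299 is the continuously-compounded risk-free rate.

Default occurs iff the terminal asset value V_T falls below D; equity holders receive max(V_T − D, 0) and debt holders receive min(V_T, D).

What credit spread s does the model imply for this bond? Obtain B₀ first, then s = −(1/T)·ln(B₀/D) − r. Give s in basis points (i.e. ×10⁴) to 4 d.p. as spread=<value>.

d₁ = [ln(V₀/D) + (r + σ²/2)T] / (σ√T)
   = [ln(187.9517/114.2267) + (0.0299 + 0.5·0.3064²)·4.4447] / (0.3064·√4.4447)
   = [0.498000 + 0.341533] / 0.645966 = 1.299654
d₂ = d₁ − σ√T = 1.299654 − 0.645966 = 0.653687
N(d₁) = 0.903140,  N(d₂) = 0.743343,  e^(−rT) = 0.875556
E₀ = V₀·N(d₁) − D·e^(−rT)·N(d₂)
   = 187.9517·0.903140 − 114.2267·0.875556·0.743343 = 95.403597
B₀ = V₀ − E₀ = 187.9517 − 95.403597 = 92.548103
spread = −(1/T)·ln(B₀/D) − r = −(1/4.4447)·ln(92.548103/114.2267) − 0.0299 = 0.01745000
in basis points: 0.01745000 × 10⁴ = 174.5000 bp

spread=174.5000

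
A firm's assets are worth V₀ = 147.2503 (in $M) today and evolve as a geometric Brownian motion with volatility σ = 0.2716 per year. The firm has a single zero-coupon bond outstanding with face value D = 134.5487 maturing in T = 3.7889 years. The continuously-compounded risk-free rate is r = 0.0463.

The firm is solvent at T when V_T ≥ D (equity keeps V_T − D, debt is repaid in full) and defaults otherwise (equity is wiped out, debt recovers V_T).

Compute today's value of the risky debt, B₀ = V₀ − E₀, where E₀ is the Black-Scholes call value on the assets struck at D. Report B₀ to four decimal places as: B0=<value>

d₁ = [ln(V₀/D) + (r + σ²/2)T] / (σ√T)
   = [ln(147.2503/134.5487) + (0.0463 + 0.5·0.2716²)·3.7889] / (0.2716·√3.7889)
   = [0.090208 + 0.315173] / 0.528672 = 0.766791
d₂ = d₁ − σ√T = 0.766791 − 0.528672 = 0.238119
N(d₁) = 0.778397,  N(d₂) = 0.594105,  e^(−rT) = 0.839099
E₀ = V₀·N(d₁) − D·e^(−rT)·N(d₂)
   = 147.2503·0.778397 − 134.5487·0.839099·0.594105 = 47.544843
B₀ = V₀ − E₀ = 147.2503 − 47.544843 = 99.705457

B0=99.7055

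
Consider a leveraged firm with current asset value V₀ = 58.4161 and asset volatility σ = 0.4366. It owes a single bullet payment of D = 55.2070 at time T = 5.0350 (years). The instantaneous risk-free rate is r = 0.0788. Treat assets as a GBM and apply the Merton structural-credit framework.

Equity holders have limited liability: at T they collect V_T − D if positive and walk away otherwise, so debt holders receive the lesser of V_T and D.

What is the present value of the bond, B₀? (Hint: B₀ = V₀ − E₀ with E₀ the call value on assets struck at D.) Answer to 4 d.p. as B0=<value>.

d₁ = [ln(V₀/D) + (r + σ²/2)T] / (σ√T)
   = [ln(58.4161/55.2070) + (0.0788 + 0.5·0.4366²)·5.0350] / (0.4366·√5.0350)
   = [0.056502 + 0.876643] / 0.979678 = 0.952501
d₂ = d₁ − σ√T = 0.952501 − 0.979678 = -0.027177
N(d₁) = 0.829579,  N(d₂) = 0.489159,  e^(−rT) = 0.672497
E₀ = V₀·N(d₁) − D·e^(−rT)·N(d₂)
   = 58.4161·0.829579 − 55.2070·0.672497·0.489159 = 30.299960
B₀ = V₀ − E₀ = 58.4161 − 30.299960 = 28.116140

B0=28.1161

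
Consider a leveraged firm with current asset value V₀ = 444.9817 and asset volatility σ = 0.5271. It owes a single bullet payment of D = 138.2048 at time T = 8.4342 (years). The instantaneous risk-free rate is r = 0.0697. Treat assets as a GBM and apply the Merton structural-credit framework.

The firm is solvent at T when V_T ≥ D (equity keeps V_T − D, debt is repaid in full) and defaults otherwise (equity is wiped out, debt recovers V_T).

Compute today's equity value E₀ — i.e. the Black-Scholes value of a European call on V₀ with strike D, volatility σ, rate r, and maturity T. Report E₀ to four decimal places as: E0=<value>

E0=382.7633

d₁ = [ln(V₀/D) + (r + σ²/2)T] / (σ√T)
   = [ln(444.9817/138.2048) + (0.0697 + 0.5·0.5271²)·8.4342] / (0.5271·√8.4342)
   = [1.169297 + 1.759519] / 1.530788 = 1.913274
d₂ = d₁ − σ√T = 1.913274 − 1.530788 = 0.382486
N(d₁) = 0.972143,  N(d₂) = 0.648950,  e^(−rT) = 0.555513
E₀ = V₀·N(d₁) − D·e^(−rT)·N(d₂)
   = 444.9817·0.972143 − 138.2048·0.555513·0.648950 = 382.763268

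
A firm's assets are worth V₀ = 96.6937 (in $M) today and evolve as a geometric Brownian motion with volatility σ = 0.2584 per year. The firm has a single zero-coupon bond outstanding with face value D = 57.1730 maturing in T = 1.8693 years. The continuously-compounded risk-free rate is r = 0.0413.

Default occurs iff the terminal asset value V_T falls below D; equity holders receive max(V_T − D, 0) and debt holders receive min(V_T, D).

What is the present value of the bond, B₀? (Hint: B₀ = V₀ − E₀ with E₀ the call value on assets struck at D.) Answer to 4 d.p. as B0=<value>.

B0=52.4749

d₁ = [ln(V₀/D) + (r + σ²/2)T] / (σ√T)
   = [ln(96.6937/57.1730) + (0.0413 + 0.5·0.2584²)·1.8693] / (0.2584·√1.8693)
   = [0.525466 + 0.139609] / 0.353291 = 1.882518
d₂ = d₁ − σ√T = 1.882518 − 0.353291 = 1.529227
N(d₁) = 0.970117,  N(d₂) = 0.936896,  e^(−rT) = 0.925703
E₀ = V₀·N(d₁) − D·e^(−rT)·N(d₂)
   = 96.6937·0.970117 − 57.1730·0.925703·0.936896 = 44.218806
B₀ = V₀ − E₀ = 96.6937 − 44.218806 = 52.474894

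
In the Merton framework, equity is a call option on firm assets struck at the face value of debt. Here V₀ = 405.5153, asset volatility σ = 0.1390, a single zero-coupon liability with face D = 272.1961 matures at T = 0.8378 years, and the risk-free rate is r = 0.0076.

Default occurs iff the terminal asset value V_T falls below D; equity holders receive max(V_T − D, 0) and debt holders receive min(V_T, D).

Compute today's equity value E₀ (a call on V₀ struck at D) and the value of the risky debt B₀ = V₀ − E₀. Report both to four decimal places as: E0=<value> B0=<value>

E0=135.0551 B0=270.4602

d₁ = [ln(V₀/D) + (r + σ²/2)T] / (σ√T)
   = [ln(405.5153/272.1961) + (0.0076 + 0.5·0.1390²)·0.8378] / (0.1390·√0.8378)
   = [0.398636 + 0.014461] / 0.127229 = 3.246884
d₂ = d₁ − σ√T = 3.246884 − 0.127229 = 3.119655
N(d₁) = 0.999417,  N(d₂) = 0.999095,  e^(−rT) = 0.993653
E₀ = V₀·N(d₁) − D·e^(−rT)·N(d₂)
   = 405.5153·0.999417 − 272.1961·0.993653·0.999095 = 135.055132
B₀ = V₀ − E₀ = 405.5153 − 135.055132 = 270.460168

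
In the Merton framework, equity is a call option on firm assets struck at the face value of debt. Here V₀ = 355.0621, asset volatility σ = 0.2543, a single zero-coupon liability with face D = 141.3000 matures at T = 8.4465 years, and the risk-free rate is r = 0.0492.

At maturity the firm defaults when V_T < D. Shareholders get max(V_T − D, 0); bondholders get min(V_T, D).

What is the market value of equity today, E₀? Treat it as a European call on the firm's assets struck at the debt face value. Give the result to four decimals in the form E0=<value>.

E0=263.5904

d₁ = [ln(V₀/D) + (r + σ²/2)T] / (σ√T)
   = [ln(355.0621/141.3000) + (0.0492 + 0.5·0.2543²)·8.4465] / (0.2543·√8.4465)
   = [0.921407 + 0.688679] / 0.739069 = 2.178534
d₂ = d₁ − σ√T = 2.178534 − 0.739069 = 1.439466
N(d₁) = 0.985317,  N(d₂) = 0.924991,  e^(−rT) = 0.659965
E₀ = V₀·N(d₁) − D·e^(−rT)·N(d₂)
   = 355.0621·0.985317 − 141.3000·0.659965·0.924991 = 263.590408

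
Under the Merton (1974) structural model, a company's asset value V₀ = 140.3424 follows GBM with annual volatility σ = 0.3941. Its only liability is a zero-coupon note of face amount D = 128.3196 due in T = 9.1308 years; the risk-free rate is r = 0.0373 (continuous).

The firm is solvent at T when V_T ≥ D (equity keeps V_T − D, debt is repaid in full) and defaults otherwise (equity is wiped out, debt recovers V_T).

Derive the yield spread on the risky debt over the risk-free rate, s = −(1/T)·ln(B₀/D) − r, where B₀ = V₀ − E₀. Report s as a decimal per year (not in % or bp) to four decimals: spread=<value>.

d₁ = [ln(V₀/D) + (r + σ²/2)T] / (σ√T)
   = [ln(140.3424/128.3196) + (0.0373 + 0.5·0.3941²)·9.1308] / (0.3941·√9.1308)
   = [0.089561 + 1.049653] / 1.190860 = 0.956631
d₂ = d₁ − σ√T = 0.956631 − 1.190860 = -0.234229
N(d₁) = 0.830623,  N(d₂) = 0.407404,  e^(−rT) = 0.711358
E₀ = V₀·N(d₁) − D·e^(−rT)·N(d₂)
   = 140.3424·0.830623 − 128.3196·0.711358·0.407404 = 79.383370
B₀ = V₀ − E₀ = 140.3424 − 79.383370 = 60.959030
spread = −(1/T)·ln(B₀/D) − r = −(1/9.1308)·ln(60.959030/128.3196) − 0.0373 = 0.04421772

spread=0.0442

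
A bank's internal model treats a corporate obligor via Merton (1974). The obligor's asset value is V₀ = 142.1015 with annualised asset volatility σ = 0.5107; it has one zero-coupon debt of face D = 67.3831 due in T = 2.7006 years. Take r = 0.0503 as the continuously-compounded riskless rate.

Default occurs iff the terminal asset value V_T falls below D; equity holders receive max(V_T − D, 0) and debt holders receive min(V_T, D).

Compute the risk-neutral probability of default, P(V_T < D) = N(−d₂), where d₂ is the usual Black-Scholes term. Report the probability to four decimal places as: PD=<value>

d₁ = [ln(V₀/D) + (r + σ²/2)T] / (σ√T)
   = [ln(142.1015/67.3831) + (0.0503 + 0.5·0.5107²)·2.7006] / (0.5107·√2.7006)
   = [0.746147 + 0.488018] / 0.839259 = 1.470542
d₂ = d₁ − σ√T = 1.470542 − 0.839259 = 0.631283
risk-neutral PD = N(−d₂) = N(-0.631283) = 0.263928

PD=0.2639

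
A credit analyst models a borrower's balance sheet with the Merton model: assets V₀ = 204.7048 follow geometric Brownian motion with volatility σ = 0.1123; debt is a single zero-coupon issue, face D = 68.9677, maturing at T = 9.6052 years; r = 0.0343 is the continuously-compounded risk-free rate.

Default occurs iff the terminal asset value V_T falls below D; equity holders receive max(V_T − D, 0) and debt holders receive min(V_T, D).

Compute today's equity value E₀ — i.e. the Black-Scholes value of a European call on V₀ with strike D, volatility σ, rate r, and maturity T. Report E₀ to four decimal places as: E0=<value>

E0=155.0956

d₁ = [ln(V₀/D) + (r + σ²/2)T] / (σ√T)
   = [ln(204.7048/68.9677) + (0.0343 + 0.5·0.1123²)·9.6052] / (0.1123·√9.6052)
   = [1.087931 + 0.390025] / 0.348043 = 4.246475
d₂ = d₁ − σ√T = 4.246475 − 0.348043 = 3.898432
N(d₁) = 0.999989,  N(d₂) = 0.999952,  e^(−rT) = 0.719313
E₀ = V₀·N(d₁) − D·e^(−rT)·N(d₂)
   = 204.7048·0.999989 − 68.9677·0.719313·0.999952 = 155.095599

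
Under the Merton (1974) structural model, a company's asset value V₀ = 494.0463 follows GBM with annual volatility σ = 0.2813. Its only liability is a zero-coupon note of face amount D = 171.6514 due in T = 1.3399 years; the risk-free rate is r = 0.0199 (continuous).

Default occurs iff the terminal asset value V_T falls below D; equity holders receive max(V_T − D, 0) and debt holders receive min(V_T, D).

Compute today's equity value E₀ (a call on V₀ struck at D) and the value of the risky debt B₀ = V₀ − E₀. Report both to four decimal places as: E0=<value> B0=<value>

E0=326.9219 B0=167.1244

d₁ = [ln(V₀/D) + (r + σ²/2)T] / (σ√T)
   = [ln(494.0463/171.6514) + (0.0199 + 0.5·0.2813²)·1.3399] / (0.2813·√1.3399)
   = [1.057164 + 0.079677] / 0.325616 = 3.491352
d₂ = d₁ − σ√T = 3.491352 − 0.325616 = 3.165736
N(d₁) = 0.999760,  N(d₂) = 0.999227,  e^(−rT) = 0.973688
E₀ = V₀·N(d₁) − D·e^(−rT)·N(d₂)
   = 494.0463·0.999760 − 171.6514·0.973688·0.999227 = 326.921890
B₀ = V₀ − E₀ = 494.0463 − 326.921890 = 167.124410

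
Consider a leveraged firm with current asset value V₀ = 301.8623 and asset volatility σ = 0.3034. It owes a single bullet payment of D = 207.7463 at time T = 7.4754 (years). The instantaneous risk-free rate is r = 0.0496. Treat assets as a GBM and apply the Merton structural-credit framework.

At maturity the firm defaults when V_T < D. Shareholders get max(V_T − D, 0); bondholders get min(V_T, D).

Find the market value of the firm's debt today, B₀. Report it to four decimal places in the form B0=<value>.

B0=126.8614

d₁ = [ln(V₀/D) + (r + σ²/2)T] / (σ√T)
   = [ln(301.8623/207.7463) + (0.0496 + 0.5·0.3034²)·7.4754] / (0.3034·√7.4754)
   = [0.373653 + 0.714841] / 0.829531 = 1.312180
d₂ = d₁ − σ√T = 1.312180 − 0.829531 = 0.482649
N(d₁) = 0.905270,  N(d₂) = 0.685327,  e^(−rT) = 0.690196
E₀ = V₀·N(d₁) − D·e^(−rT)·N(d₂)
   = 301.8623·0.905270 − 207.7463·0.690196·0.685327 = 175.000867
B₀ = V₀ − E₀ = 301.8623 − 175.000867 = 126.861433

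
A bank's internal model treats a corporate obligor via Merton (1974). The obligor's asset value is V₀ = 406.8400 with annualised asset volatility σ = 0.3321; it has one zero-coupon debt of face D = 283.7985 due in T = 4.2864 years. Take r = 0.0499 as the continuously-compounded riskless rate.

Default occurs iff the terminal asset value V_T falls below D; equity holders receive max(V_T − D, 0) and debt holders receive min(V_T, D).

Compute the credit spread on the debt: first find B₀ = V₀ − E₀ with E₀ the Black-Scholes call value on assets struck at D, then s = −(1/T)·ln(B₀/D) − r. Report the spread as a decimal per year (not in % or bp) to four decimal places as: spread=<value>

spread=0.0246

d₁ = [ln(V₀/D) + (r + σ²/2)T] / (σ√T)
   = [ln(406.8400/283.7985) + (0.0499 + 0.5·0.3321²)·4.2864] / (0.3321·√4.2864)
   = [0.360156 + 0.450266] / 0.687567 = 1.178679
d₂ = d₁ − σ√T = 1.178679 − 0.687567 = 0.491112
N(d₁) = 0.880737,  N(d₂) = 0.688326,  e^(−rT) = 0.807436
E₀ = V₀·N(d₁) − D·e^(−rT)·N(d₂)
   = 406.8400·0.880737 − 283.7985·0.807436·0.688326 = 200.589654
B₀ = V₀ − E₀ = 406.8400 − 200.589654 = 206.250346
spread = −(1/T)·ln(B₀/D) − r = −(1/4.2864)·ln(206.250346/283.7985) − 0.0499 = 0.02456197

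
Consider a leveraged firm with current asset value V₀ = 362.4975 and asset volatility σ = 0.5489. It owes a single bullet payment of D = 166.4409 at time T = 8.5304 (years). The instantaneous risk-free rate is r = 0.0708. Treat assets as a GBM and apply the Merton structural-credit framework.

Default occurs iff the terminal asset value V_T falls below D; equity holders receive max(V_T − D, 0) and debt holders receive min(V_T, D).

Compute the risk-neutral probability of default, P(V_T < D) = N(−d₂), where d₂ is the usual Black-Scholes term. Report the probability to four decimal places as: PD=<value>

d₁ = [ln(V₀/D) + (r + σ²/2)T] / (σ√T)
   = [ln(362.4975/166.4409) + (0.0708 + 0.5·0.5489²)·8.5304] / (0.5489·√8.5304)
   = [0.778377 + 1.889020] / 1.603164 = 1.663833
d₂ = d₁ − σ√T = 1.663833 − 1.603164 = 0.060669
risk-neutral PD = N(−d₂) = N(-0.060669) = 0.475811

PD=0.4758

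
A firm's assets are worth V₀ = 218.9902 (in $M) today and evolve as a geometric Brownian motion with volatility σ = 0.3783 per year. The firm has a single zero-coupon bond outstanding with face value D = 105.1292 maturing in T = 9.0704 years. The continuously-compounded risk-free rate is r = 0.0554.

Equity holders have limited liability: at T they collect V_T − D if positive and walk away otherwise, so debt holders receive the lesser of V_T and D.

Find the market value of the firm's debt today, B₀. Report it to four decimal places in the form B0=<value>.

d₁ = [ln(V₀/D) + (r + σ²/2)T] / (σ√T)
   = [ln(218.9902/105.1292) + (0.0554 + 0.5·0.3783²)·9.0704] / (0.3783·√9.0704)
   = [0.733837 + 1.151537] / 1.139330 = 1.654809
d₂ = d₁ − σ√T = 1.654809 − 1.139330 = 0.515479
N(d₁) = 0.951018,  N(d₂) = 0.696891,  e^(−rT) = 0.605016
E₀ = V₀·N(d₁) − D·e^(−rT)·N(d₂)
   = 218.9902·0.951018 − 105.1292·0.605016·0.696891 = 163.938061
B₀ = V₀ − E₀ = 218.9902 − 163.938061 = 55.052139

B0=55.0521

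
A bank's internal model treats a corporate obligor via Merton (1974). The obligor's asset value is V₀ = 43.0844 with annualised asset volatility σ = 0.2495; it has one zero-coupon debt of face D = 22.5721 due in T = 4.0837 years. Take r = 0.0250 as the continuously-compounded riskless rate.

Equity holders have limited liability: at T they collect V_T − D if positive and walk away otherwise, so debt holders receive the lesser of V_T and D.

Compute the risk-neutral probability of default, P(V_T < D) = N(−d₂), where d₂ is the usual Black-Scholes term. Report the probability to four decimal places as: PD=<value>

PD=0.1089

d₁ = [ln(V₀/D) + (r + σ²/2)T] / (σ√T)
   = [ln(43.0844/22.5721) + (0.0250 + 0.5·0.2495²)·4.0837] / (0.2495·√4.0837)
   = [0.646446 + 0.229198] / 0.504194 = 1.736722
d₂ = d₁ − σ√T = 1.736722 − 0.504194 = 1.232529
risk-neutral PD = N(−d₂) = N(-1.232529) = 0.108876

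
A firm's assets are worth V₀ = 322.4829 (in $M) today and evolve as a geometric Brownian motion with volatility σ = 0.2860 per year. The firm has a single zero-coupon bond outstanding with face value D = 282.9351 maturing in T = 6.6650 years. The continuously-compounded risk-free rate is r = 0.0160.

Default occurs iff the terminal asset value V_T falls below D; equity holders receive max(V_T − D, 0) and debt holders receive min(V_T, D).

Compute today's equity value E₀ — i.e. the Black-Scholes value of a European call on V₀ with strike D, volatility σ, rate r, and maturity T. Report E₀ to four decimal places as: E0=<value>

d₁ = [ln(V₀/D) + (r + σ²/2)T] / (σ√T)
   = [ln(322.4829/282.9351) + (0.0160 + 0.5·0.2860²)·6.6650] / (0.2860·√6.6650)
   = [0.130833 + 0.379225] / 0.738357 = 0.690801
d₂ = d₁ − σ√T = 0.690801 − 0.738357 = -0.047555
N(d₁) = 0.755155,  N(d₂) = 0.481035,  e^(−rT) = 0.898849
E₀ = V₀·N(d₁) − D·e^(−rT)·N(d₂)
   = 322.4829·0.755155 − 282.9351·0.898849·0.481035 = 121.189523

E0=121.1895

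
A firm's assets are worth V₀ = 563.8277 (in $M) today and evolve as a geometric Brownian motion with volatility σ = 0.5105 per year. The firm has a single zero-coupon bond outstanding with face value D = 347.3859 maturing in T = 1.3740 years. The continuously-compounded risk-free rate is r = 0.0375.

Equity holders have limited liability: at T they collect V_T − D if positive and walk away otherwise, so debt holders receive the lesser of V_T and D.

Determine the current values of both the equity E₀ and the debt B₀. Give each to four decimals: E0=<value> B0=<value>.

E0=259.3199 B0=304.5078

d₁ = [ln(V₀/D) + (r + σ²/2)T] / (σ√T)
   = [ln(563.8277/347.3859) + (0.0375 + 0.5·0.5105²)·1.3740] / (0.5105·√1.3740)
   = [0.484312 + 0.230564] / 0.598397 = 1.194654
d₂ = d₁ − σ√T = 1.194654 − 0.598397 = 0.596257
N(d₁) = 0.883889,  N(d₂) = 0.724498,  e^(−rT) = 0.949780
E₀ = V₀·N(d₁) − D·e^(−rT)·N(d₂)
   = 563.8277·0.883889 − 347.3859·0.949780·0.724498 = 259.319938
B₀ = V₀ − E₀ = 563.8277 − 259.319938 = 304.507762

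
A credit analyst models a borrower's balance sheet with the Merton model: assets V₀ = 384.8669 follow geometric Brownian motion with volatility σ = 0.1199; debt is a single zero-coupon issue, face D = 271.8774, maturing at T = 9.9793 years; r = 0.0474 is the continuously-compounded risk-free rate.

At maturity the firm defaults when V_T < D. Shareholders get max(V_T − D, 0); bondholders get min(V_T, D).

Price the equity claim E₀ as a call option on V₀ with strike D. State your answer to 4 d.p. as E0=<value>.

d₁ = [ln(V₀/D) + (r + σ²/2)T] / (σ√T)
   = [ln(384.8669/271.8774) + (0.0474 + 0.5·0.1199²)·9.9793] / (0.1199·√9.9793)
   = [0.347546 + 0.544750] / 0.378764 = 2.355808
d₂ = d₁ − σ√T = 2.355808 − 0.378764 = 1.977044
N(d₁) = 0.990759,  N(d₂) = 0.975982,  e^(−rT) = 0.623118
E₀ = V₀·N(d₁) − D·e^(−rT)·N(d₂)
   = 384.8669·0.990759 − 271.8774·0.623118·0.975982 = 215.967452

E0=215.9675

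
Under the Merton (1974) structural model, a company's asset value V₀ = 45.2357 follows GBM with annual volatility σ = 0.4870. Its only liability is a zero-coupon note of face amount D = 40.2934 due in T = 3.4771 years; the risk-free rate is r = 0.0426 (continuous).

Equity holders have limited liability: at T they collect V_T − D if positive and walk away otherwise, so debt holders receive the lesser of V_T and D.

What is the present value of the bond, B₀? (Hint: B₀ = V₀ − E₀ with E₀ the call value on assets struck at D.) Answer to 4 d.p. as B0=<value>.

B0=25.4419

d₁ = [ln(V₀/D) + (r + σ²/2)T] / (σ√T)
   = [ln(45.2357/40.2934) + (0.0426 + 0.5·0.4870²)·3.4771] / (0.4870·√3.4771)
   = [0.115699 + 0.560455] / 0.908108 = 0.744574
d₂ = d₁ − σ√T = 0.744574 − 0.908108 = -0.163534
N(d₁) = 0.771735,  N(d₂) = 0.435049,  e^(−rT) = 0.862324
E₀ = V₀·N(d₁) − D·e^(−rT)·N(d₂)
   = 45.2357·0.771735 − 40.2934·0.862324·0.435049 = 19.793796
B₀ = V₀ − E₀ = 45.2357 − 19.793796 = 25.441904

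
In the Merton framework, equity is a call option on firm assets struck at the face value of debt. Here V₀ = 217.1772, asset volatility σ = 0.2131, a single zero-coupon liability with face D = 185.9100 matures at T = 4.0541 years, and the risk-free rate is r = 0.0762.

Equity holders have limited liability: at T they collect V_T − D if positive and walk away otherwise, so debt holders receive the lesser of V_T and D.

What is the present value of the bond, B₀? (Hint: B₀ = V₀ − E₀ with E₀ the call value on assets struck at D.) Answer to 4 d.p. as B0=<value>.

B0=131.3306

d₁ = [ln(V₀/D) + (r + σ²/2)T] / (σ√T)
   = [ln(217.1772/185.9100) + (0.0762 + 0.5·0.2131²)·4.0541] / (0.2131·√4.0541)
   = [0.155451 + 0.400974] / 0.429072 = 1.296809
d₂ = d₁ − σ√T = 1.296809 − 0.429072 = 0.867736
N(d₁) = 0.902651,  N(d₂) = 0.807231,  e^(−rT) = 0.734238
E₀ = V₀·N(d₁) − D·e^(−rT)·N(d₂)
   = 217.1772·0.902651 − 185.9100·0.734238·0.807231 = 85.846620
B₀ = V₀ − E₀ = 217.1772 − 85.846620 = 131.330580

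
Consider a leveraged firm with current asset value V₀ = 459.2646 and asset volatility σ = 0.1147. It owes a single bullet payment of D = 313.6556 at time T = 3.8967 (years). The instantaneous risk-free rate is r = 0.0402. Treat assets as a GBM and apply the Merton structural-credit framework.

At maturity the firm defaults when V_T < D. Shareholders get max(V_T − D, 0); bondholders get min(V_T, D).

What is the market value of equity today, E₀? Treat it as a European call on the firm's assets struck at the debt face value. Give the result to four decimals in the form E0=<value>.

E0=191.3184

d₁ = [ln(V₀/D) + (r + σ²/2)T] / (σ√T)
   = [ln(459.2646/313.6556) + (0.0402 + 0.5·0.1147²)·3.8967] / (0.1147·√3.8967)
   = [0.381331 + 0.182280] / 0.226418 = 2.489244
d₂ = d₁ − σ√T = 2.489244 − 0.226418 = 2.262826
N(d₁) = 0.993599,  N(d₂) = 0.988177,  e^(−rT) = 0.855006
E₀ = V₀·N(d₁) − D·e^(−rT)·N(d₂)
   = 459.2646·0.993599 − 313.6556·0.855006·0.988177 = 191.318407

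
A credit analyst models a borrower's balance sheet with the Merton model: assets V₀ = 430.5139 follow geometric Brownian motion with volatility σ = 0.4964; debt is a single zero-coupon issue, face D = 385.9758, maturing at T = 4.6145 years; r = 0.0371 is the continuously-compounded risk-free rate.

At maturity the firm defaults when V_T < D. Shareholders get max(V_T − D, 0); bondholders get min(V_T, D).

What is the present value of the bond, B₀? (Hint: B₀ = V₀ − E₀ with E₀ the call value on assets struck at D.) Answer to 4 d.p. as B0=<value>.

d₁ = [ln(V₀/D) + (r + σ²/2)T] / (σ√T)
   = [ln(430.5139/385.9758) + (0.0371 + 0.5·0.4964²)·4.6145] / (0.4964·√4.6145)
   = [0.109205 + 0.739734] / 1.066336 = 0.796127
d₂ = d₁ − σ√T = 0.796127 − 1.066336 = -0.270209
N(d₁) = 0.787021,  N(d₂) = 0.393500,  e^(−rT) = 0.842655
E₀ = V₀·N(d₁) − D·e^(−rT)·N(d₂)
   = 430.5139·0.787021 − 385.9758·0.842655·0.393500 = 210.839878
B₀ = V₀ − E₀ = 430.5139 − 210.839878 = 219.674022

B0=219.6740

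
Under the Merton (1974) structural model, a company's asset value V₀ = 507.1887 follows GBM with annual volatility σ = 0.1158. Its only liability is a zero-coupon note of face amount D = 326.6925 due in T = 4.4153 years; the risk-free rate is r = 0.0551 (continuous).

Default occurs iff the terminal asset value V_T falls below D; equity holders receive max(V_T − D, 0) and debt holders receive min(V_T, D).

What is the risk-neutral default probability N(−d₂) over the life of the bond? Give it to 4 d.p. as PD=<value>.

d₁ = [ln(V₀/D) + (r + σ²/2)T] / (σ√T)
   = [ln(507.1887/326.6925) + (0.0551 + 0.5·0.1158²)·4.4153] / (0.1158·√4.4153)
   = [0.439864 + 0.272887] / 0.243326 = 2.929199
d₂ = d₁ − σ√T = 2.929199 − 0.243326 = 2.685873
risk-neutral PD = N(−d₂) = N(-2.685873) = 0.003617

PD=0.0036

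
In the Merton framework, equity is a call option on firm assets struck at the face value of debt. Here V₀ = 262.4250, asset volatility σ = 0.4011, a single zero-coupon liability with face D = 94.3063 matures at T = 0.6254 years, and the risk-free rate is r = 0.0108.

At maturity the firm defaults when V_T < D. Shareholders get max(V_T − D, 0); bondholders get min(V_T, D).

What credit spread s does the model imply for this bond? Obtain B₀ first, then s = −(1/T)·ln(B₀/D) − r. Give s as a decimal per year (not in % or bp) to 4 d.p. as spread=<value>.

spread=0.0001

d₁ = [ln(V₀/D) + (r + σ²/2)T] / (σ√T)
   = [ln(262.4250/94.3063) + (0.0108 + 0.5·0.4011²)·0.6254] / (0.4011·√0.6254)
   = [1.023417 + 0.057062] / 0.317199 = 3.406315
d₂ = d₁ − σ√T = 3.406315 − 0.317199 = 3.089116
N(d₁) = 0.999671,  N(d₂) = 0.998996,  e^(−rT) = 0.993268
E₀ = V₀·N(d₁) − D·e^(−rT)·N(d₂)
   = 262.4250·0.999671 − 94.3063·0.993268·0.998996 = 168.761154
B₀ = V₀ − E₀ = 262.4250 − 168.761154 = 93.663846
spread = −(1/T)·ln(B₀/D) − r = −(1/0.6254)·ln(93.663846/94.3063) − 0.0108 = 0.00013018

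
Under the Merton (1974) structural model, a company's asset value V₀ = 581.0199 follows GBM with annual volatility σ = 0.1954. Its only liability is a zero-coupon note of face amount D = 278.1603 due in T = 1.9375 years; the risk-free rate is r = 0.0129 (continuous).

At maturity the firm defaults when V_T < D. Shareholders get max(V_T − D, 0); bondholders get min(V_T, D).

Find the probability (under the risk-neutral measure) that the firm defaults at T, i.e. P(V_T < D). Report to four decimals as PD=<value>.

d₁ = [ln(V₀/D) + (r + σ²/2)T] / (σ√T)
   = [ln(581.0199/278.1603) + (0.0129 + 0.5·0.1954²)·1.9375] / (0.1954·√1.9375)
   = [0.736587 + 0.061982] / 0.271985 = 2.936075
d₂ = d₁ − σ√T = 2.936075 − 0.271985 = 2.664090
risk-neutral PD = N(−d₂) = N(-2.664090) = 0.003860

PD=0.0039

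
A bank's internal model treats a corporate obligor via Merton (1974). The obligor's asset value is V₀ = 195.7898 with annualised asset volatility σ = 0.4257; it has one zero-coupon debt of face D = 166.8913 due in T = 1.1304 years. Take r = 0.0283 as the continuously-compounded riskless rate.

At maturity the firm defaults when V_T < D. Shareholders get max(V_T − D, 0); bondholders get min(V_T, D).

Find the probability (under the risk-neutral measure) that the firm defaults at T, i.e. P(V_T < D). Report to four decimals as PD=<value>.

PD=0.4218

d₁ = [ln(V₀/D) + (r + σ²/2)T] / (σ√T)
   = [ln(195.7898/166.8913) + (0.0283 + 0.5·0.4257²)·1.1304] / (0.4257·√1.1304)
   = [0.159699 + 0.134416] / 0.452605 = 0.649827
d₂ = d₁ − σ√T = 0.649827 − 0.452605 = 0.197221
risk-neutral PD = N(−d₂) = N(-0.197221) = 0.421827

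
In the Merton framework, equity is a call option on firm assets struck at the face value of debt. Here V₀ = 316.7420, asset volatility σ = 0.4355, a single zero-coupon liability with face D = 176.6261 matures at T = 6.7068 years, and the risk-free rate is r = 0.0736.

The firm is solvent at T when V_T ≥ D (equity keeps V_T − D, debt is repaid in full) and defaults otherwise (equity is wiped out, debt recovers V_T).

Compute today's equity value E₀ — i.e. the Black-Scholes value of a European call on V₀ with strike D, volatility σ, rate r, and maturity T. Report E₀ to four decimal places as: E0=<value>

d₁ = [ln(V₀/D) + (r + σ²/2)T] / (σ√T)
   = [ln(316.7420/176.6261) + (0.0736 + 0.5·0.4355²)·6.7068] / (0.4355·√6.7068)
   = [0.584052 + 1.129627] / 1.127836 = 1.519441
d₂ = d₁ − σ√T = 1.519441 − 1.127836 = 0.391605
N(d₁) = 0.935674,  N(d₂) = 0.652325,  e^(−rT) = 0.610412
E₀ = V₀·N(d₁) − D·e^(−rT)·N(d₂)
   = 316.7420·0.935674 − 176.6261·0.610412·0.652325 = 226.037057

E0=226.0371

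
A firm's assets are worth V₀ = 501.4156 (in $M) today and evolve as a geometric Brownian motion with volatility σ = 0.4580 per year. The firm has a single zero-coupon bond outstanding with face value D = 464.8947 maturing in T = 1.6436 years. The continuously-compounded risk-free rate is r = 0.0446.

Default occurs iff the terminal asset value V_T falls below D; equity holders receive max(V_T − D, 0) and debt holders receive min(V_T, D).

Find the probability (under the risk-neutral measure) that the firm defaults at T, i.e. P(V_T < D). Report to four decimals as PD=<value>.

d₁ = [ln(V₀/D) + (r + σ²/2)T] / (σ√T)
   = [ln(501.4156/464.8947) + (0.0446 + 0.5·0.4580²)·1.6436] / (0.4580·√1.6436)
   = [0.075624 + 0.245689] / 0.587170 = 0.547223
d₂ = d₁ − σ√T = 0.547223 − 0.587170 = -0.039946
risk-neutral PD = N(−d₂) = N(0.039946) = 0.515932

PD=0.5159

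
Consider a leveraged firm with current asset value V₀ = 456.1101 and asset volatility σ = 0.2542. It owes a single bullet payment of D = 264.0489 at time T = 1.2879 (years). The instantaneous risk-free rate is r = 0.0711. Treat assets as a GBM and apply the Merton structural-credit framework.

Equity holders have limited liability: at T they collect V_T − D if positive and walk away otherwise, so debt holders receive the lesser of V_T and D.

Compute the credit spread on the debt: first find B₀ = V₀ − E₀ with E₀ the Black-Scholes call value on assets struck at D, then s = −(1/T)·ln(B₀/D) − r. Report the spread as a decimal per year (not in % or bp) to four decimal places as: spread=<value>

d₁ = [ln(V₀/D) + (r + σ²/2)T] / (σ√T)
   = [ln(456.1101/264.0489) + (0.0711 + 0.5·0.2542²)·1.2879] / (0.2542·√1.2879)
   = [0.546600 + 0.133180] / 0.288481 = 2.356415
d₂ = d₁ − σ√T = 2.356415 − 0.288481 = 2.067935
N(d₁) = 0.990774,  N(d₂) = 0.980677,  e^(−rT) = 0.912498
E₀ = V₀·N(d₁) − D·e^(−rT)·N(d₂)
   = 456.1101·0.990774 − 264.0489·0.912498·0.980677 = 215.613727
B₀ = V₀ − E₀ = 456.1101 − 215.613727 = 240.496373
spread = −(1/T)·ln(B₀/D) − r = −(1/1.2879)·ln(240.496373/264.0489) − 0.0711 = 0.00144391

spread=0.0014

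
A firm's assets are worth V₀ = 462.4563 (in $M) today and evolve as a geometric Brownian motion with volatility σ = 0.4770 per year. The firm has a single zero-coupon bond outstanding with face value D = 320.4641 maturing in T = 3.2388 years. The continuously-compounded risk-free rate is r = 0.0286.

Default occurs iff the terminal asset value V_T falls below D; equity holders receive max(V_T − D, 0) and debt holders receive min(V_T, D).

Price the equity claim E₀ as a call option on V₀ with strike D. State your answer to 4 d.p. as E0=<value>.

d₁ = [ln(V₀/D) + (r + σ²/2)T] / (σ√T)
   = [ln(462.4563/320.4641) + (0.0286 + 0.5·0.4770²)·3.2388] / (0.4770·√3.2388)
   = [0.366782 + 0.461090] / 0.858441 = 0.964390
d₂ = d₁ − σ√T = 0.964390 − 0.858441 = 0.105949
N(d₁) = 0.832575,  N(d₂) = 0.542189,  e^(−rT) = 0.911531
E₀ = V₀·N(d₁) − D·e^(−rT)·N(d₂)
   = 462.4563·0.832575 − 320.4641·0.911531·0.542189 = 226.649137

E0=226.6491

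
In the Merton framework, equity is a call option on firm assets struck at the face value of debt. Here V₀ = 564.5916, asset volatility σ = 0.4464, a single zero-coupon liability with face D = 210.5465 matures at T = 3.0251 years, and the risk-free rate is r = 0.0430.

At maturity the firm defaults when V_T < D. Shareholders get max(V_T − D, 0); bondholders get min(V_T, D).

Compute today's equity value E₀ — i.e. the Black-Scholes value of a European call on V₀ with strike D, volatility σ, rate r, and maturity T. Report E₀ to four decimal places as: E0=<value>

d₁ = [ln(V₀/D) + (r + σ²/2)T] / (σ√T)
   = [ln(564.5916/210.5465) + (0.0430 + 0.5·0.4464²)·3.0251] / (0.4464·√3.0251)
   = [0.986396 + 0.431490] / 0.776415 = 1.826195
d₂ = d₁ − σ√T = 1.826195 − 0.776415 = 1.049780
N(d₁) = 0.966090,  N(d₂) = 0.853090,  e^(−rT) = 0.878026
E₀ = V₀·N(d₁) − D·e^(−rT)·N(d₂)
   = 564.5916·0.966090 − 210.5465·0.878026·0.853090 = 387.739286

E0=387.7393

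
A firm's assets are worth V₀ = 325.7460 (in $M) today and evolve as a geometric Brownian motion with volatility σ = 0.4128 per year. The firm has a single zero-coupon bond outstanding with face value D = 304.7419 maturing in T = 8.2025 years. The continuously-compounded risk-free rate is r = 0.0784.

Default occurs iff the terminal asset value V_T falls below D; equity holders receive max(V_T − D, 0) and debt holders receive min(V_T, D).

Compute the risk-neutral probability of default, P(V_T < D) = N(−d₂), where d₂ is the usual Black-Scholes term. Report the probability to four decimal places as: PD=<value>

d₁ = [ln(V₀/D) + (r + σ²/2)T] / (σ√T)
   = [ln(325.7460/304.7419) + (0.0784 + 0.5·0.4128²)·8.2025] / (0.4128·√8.2025)
   = [0.066653 + 1.341945] / 1.182259 = 1.191445
d₂ = d₁ − σ√T = 1.191445 − 1.182259 = 0.009186
risk-neutral PD = N(−d₂) = N(-0.009186) = 0.496335

PD=0.4963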